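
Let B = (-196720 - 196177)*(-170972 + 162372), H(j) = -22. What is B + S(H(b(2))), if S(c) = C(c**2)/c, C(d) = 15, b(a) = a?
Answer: 74336112385/22 ≈ 3.3789e+9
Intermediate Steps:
S(c) = 15/c
B = 3378914200 (B = -392897*(-8600) = 3378914200)
B + S(H(b(2))) = 3378914200 + 15/(-22) = 3378914200 + 15*(-1/22) = 3378914200 - 15/22 = 74336112385/22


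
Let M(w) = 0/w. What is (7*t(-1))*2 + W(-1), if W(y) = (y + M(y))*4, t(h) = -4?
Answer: -60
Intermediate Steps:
M(w) = 0
W(y) = 4*y (W(y) = (y + 0)*4 = y*4 = 4*y)
(7*t(-1))*2 + W(-1) = (7*(-4))*2 + 4*(-1) = -28*2 - 4 = -56 - 4 = -60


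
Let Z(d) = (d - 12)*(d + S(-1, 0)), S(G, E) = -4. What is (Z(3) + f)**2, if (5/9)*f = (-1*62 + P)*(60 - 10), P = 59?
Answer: 68121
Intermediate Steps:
Z(d) = (-12 + d)*(-4 + d) (Z(d) = (d - 12)*(d - 4) = (-12 + d)*(-4 + d))
f = -270 (f = 9*((-1*62 + 59)*(60 - 10))/5 = 9*((-62 + 59)*50)/5 = 9*(-3*50)/5 = (9/5)*(-150) = -270)
(Z(3) + f)**2 = ((48 + 3**2 - 16*3) - 270)**2 = ((48 + 9 - 48) - 270)**2 = (9 - 270)**2 = (-261)**2 = 68121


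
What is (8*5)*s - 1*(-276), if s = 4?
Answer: 436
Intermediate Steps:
(8*5)*s - 1*(-276) = (8*5)*4 - 1*(-276) = 40*4 + 276 = 160 + 276 = 436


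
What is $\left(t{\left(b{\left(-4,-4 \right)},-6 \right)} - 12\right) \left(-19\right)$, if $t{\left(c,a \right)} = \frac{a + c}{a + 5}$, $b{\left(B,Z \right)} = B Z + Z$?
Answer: $342$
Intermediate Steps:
$b{\left(B,Z \right)} = Z + B Z$
$t{\left(c,a \right)} = \frac{a + c}{5 + a}$
$\left(t{\left(b{\left(-4,-4 \right)},-6 \right)} - 12\right) \left(-19\right) = \left(\frac{-6 - 4 \left(1 - 4\right)}{5 - 6} - 12\right) \left(-19\right) = \left(\frac{-6 - -12}{-1} - 12\right) \left(-19\right) = \left(- (-6 + 12) - 12\right) \left(-19\right) = \left(\left(-1\right) 6 - 12\right) \left(-19\right) = \left(-6 - 12\right) \left(-19\right) = \left(-18\right) \left(-19\right) = 342$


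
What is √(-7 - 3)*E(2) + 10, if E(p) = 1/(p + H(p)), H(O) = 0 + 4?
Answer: 10 + I*√10/6 ≈ 10.0 + 0.52705*I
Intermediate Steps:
H(O) = 4
E(p) = 1/(4 + p) (E(p) = 1/(p + 4) = 1/(4 + p))
√(-7 - 3)*E(2) + 10 = √(-7 - 3)/(4 + 2) + 10 = √(-10)/6 + 10 = (I*√10)*(⅙) + 10 = I*√10/6 + 10 = 10 + I*√10/6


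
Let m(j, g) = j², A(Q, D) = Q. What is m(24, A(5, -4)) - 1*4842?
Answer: -4266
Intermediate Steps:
m(24, A(5, -4)) - 1*4842 = 24² - 1*4842 = 576 - 4842 = -4266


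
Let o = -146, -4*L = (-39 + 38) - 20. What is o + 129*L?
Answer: 2125/4 ≈ 531.25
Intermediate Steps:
L = 21/4 (L = -((-39 + 38) - 20)/4 = -(-1 - 20)/4 = -1/4*(-21) = 21/4 ≈ 5.2500)
o + 129*L = -146 + 129*(21/4) = -146 + 2709/4 = 2125/4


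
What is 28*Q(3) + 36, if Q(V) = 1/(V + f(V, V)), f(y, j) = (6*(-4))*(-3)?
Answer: 2728/75 ≈ 36.373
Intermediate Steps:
f(y, j) = 72 (f(y, j) = -24*(-3) = 72)
Q(V) = 1/(72 + V) (Q(V) = 1/(V + 72) = 1/(72 + V))
28*Q(3) + 36 = 28/(72 + 3) + 36 = 28/75 + 36 = 2728/75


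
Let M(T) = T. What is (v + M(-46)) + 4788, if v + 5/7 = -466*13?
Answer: -9217/7 ≈ -1316.7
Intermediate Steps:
v = -42411/7 (v = -5/7 - 466*13 = -5/7 - 6058 = -42411/7 ≈ -6058.7)
(v + M(-46)) + 4788 = (-42411/7 - 46) + 4788 = -42733/7 + 4788 = -9217/7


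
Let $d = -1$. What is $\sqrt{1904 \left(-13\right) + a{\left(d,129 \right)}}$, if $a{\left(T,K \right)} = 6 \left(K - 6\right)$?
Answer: $i \sqrt{24014} \approx 154.96 i$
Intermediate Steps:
$a{\left(T,K \right)} = -36 + 6 K$ ($a{\left(T,K \right)} = 6 \left(-6 + K\right) = -36 + 6 K$)
$\sqrt{1904 \left(-13\right) + a{\left(d,129 \right)}} = \sqrt{1904 \left(-13\right) + \left(-36 + 6 \cdot 129\right)} = \sqrt{-24752 + \left(-36 + 774\right)} = \sqrt{-24752 + 738} = \sqrt{-24014} = i \sqrt{24014}$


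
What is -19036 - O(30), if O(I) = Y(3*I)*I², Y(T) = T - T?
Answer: -19036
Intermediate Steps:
Y(T) = 0
O(I) = 0 (O(I) = 0*I² = 0)
-19036 - O(30) = -19036 - 1*0 = -19036 + 0 = -19036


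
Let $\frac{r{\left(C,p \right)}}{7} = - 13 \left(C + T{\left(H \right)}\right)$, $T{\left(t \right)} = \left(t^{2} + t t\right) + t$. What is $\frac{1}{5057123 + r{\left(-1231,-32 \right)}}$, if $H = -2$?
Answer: $\frac{1}{5168598} \approx 1.9348 \cdot 10^{-7}$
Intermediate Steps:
$T{\left(t \right)} = t + 2 t^{2}$ ($T{\left(t \right)} = \left(t^{2} + t^{2}\right) + t = 2 t^{2} + t = t + 2 t^{2}$)
$r{\left(C,p \right)} = -546 - 91 C$ ($r{\left(C,p \right)} = 7 \left(- 13 \left(C - 2 \left(1 + 2 \left(-2\right)\right)\right)\right) = 7 \left(- 13 \left(C - 2 \left(1 - 4\right)\right)\right) = 7 \left(- 13 \left(C - -6\right)\right) = 7 \left(- 13 \left(C + 6\right)\right) = 7 \left(- 13 \left(6 + C\right)\right) = 7 \left(-78 - 13 C\right) = -546 - 91 C$)
$\frac{1}{5057123 + r{\left(-1231,-32 \right)}} = \frac{1}{5057123 - -111475} = \frac{1}{5057123 + \left(-546 + 112021\right)} = \frac{1}{5057123 + 111475} = \frac{1}{5168598}$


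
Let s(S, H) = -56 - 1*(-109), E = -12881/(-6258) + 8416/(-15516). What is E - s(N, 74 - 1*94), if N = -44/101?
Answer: -416588293/8091594 ≈ -51.484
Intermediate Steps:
N = -44/101 (N = -44*1/101 = -44/101 ≈ -0.43564)
E = 12266189/8091594 (E = -12881*(-1/6258) + 8416*(-1/15516) = 12881/6258 - 2104/3879 = 12266189/8091594 ≈ 1.5159)
s(S, H) = 53 (s(S, H) = -56 + 109 = 53)
E - s(N, 74 - 1*94) = 12266189/8091594 - 1*53 = 12266189/8091594 - 53 = -416588293/8091594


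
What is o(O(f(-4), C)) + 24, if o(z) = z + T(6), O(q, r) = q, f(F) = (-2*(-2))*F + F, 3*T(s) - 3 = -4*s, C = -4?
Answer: -3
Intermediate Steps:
T(s) = 1 - 4*s/3 (T(s) = 1 + (-4*s)/3 = 1 - 4*s/3)
f(F) = 5*F (f(F) = 4*F + F = 5*F)
o(z) = -7 + z (o(z) = z + (1 - 4/3*6) = z + (1 - 8) = z - 7 = -7 + z)
o(O(f(-4), C)) + 24 = (-7 + 5*(-4)) + 24 = (-7 - 20) + 24 = -27 + 24 = -3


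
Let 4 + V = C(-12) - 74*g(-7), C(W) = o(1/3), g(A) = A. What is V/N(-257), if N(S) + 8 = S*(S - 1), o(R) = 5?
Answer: 519/66298 ≈ 0.0078283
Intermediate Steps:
N(S) = -8 + S*(-1 + S) (N(S) = -8 + S*(S - 1) = -8 + S*(-1 + S))
C(W) = 5
V = 519 (V = -4 + (5 - 74*(-7)) = -4 + (5 + 518) = -4 + 523 = 519)
V/N(-257) = 519/(-8 + (-257)² - 1*(-257)) = 519/(-8 + 66049 + 257) = 519/66298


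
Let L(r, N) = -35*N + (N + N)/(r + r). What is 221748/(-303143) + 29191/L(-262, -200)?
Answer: 955860107203/278012445300 ≈ 3.4382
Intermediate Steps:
L(r, N) = -35*N + N/r (L(r, N) = -35*N + (2*N)/((2*r)) = -35*N + (2*N)*(1/(2*r)) = -35*N + N/r)
221748/(-303143) + 29191/L(-262, -200) = 221748/(-303143) + 29191/(-35*(-200) - 200/(-262)) = 221748*(-1/303143) + 29191/(7000 - 200*(-1/262)) = -221748/303143 + 29191/(7000 + 100/131) = -221748/303143 + 29191/(917100/131) = -221748/303143 + 29191*(131/917100) = -221748/303143 + 3824021/917100 = 955860107203/278012445300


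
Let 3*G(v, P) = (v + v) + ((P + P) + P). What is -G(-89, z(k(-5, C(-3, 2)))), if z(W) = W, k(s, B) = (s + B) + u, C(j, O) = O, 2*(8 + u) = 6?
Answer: 202/3 ≈ 67.333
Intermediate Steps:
u = -5 (u = -8 + (½)*6 = -8 + 3 = -5)
k(s, B) = -5 + B + s (k(s, B) = (s + B) - 5 = (B + s) - 5 = -5 + B + s)
G(v, P) = P + 2*v/3 (G(v, P) = ((v + v) + ((P + P) + P))/3 = (2*v + (2*P + P))/3 = (2*v + 3*P)/3 = P + 2*v/3)
-G(-89, z(k(-5, C(-3, 2)))) = -((-5 + 2 - 5) + (⅔)*(-89)) = -(-8 - 178/3) = -1*(-202/3) = 202/3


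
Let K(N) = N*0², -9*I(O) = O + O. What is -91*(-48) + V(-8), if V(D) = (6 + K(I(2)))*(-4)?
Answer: 4344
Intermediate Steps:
I(O) = -2*O/9 (I(O) = -(O + O)/9 = -2*O/9)
K(N) = 0 (K(N) = N*0 = 0)
V(D) = -24 (V(D) = (6 + 0)*(-4) = 6*(-4) = -24)
-91*(-48) + V(-8) = -91*(-48) - 24 = 4368 - 24 = 4344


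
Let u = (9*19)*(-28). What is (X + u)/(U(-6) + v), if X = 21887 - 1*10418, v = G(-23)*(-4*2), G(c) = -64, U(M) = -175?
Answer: 6681/337 ≈ 19.825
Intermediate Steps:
v = 512 (v = -(-256)*2 = -64*(-8) = 512)
X = 11469 (X = 21887 - 10418 = 11469)
u = -4788 (u = 171*(-28) = -4788)
(X + u)/(U(-6) + v) = (11469 - 4788)/(-175 + 512) = 6681/337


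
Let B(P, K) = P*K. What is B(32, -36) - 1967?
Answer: -3119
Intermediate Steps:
B(P, K) = K*P
B(32, -36) - 1967 = -36*32 - 1967 = -1152 - 1967 = -3119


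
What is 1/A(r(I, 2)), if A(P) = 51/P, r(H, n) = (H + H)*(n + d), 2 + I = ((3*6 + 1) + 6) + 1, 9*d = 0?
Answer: 32/17 ≈ 1.8824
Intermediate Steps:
d = 0 (d = (1/9)*0 = 0)
I = 24 (I = -2 + (((3*6 + 1) + 6) + 1) = -2 + (((18 + 1) + 6) + 1) = -2 + ((19 + 6) + 1) = -2 + (25 + 1) = -2 + 26 = 24)
r(H, n) = 2*H*n (r(H, n) = (H + H)*(n + 0) = (2*H)*n = 2*H*n)
1/A(r(I, 2)) = 1/(51/((2*24*2))) = 1/(51/96) = 1/(51*(1/96)) = 1/(17/32) = 32/17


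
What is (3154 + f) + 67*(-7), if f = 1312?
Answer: 3997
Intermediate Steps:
(3154 + f) + 67*(-7) = (3154 + 1312) + 67*(-7) = 4466 - 469 = 3997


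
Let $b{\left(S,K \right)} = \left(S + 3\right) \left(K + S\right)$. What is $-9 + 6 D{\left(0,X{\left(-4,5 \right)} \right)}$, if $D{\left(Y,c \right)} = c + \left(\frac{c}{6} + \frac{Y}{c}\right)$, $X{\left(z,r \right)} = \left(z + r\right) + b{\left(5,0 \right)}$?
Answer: $278$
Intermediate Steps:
$b{\left(S,K \right)} = \left(3 + S\right) \left(K + S\right)$
$X{\left(z,r \right)} = 40 + r + z$ ($X{\left(z,r \right)} = \left(z + r\right) + \left(5^{2} + 3 \cdot 0 + 3 \cdot 5 + 0 \cdot 5\right) = \left(r + z\right) + \left(25 + 0 + 15 + 0\right) = \left(r + z\right) + 40 = 40 + r + z$)
$D{\left(Y,c \right)} = \frac{7 c}{6} + \frac{Y}{c}$ ($D{\left(Y,c \right)} = c + \left(c \frac{1}{6} + \frac{Y}{c}\right) = c + \left(\frac{c}{6} + \frac{Y}{c}\right) = \frac{7 c}{6} + \frac{Y}{c}$)
$-9 + 6 D{\left(0,X{\left(-4,5 \right)} \right)} = -9 + 6 \left(\frac{7 \left(40 + 5 - 4\right)}{6} + \frac{0}{40 + 5 - 4}\right) = -9 + 6 \left(\frac{7}{6} \cdot 41 + \frac{0}{41}\right) = -9 + 6 \left(\frac{287}{6} + 0 \cdot \frac{1}{41}\right) = -9 + 6 \left(\frac{287}{6} + 0\right) = -9 + 6 \cdot \frac{287}{6} = -9 + 287 = 278$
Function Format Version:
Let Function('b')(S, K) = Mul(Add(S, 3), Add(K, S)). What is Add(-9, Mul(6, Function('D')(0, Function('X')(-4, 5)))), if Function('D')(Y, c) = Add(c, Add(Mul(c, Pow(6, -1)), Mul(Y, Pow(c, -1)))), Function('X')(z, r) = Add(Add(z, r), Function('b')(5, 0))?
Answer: 278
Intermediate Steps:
Function('b')(S, K) = Mul(Add(3, S), Add(K, S))
Function('X')(z, r) = Add(40, r, z) (Function('X')(z, r) = Add(Add(z, r), Add(Pow(5, 2), Mul(3, 0), Mul(3, 5), Mul(0, 5))) = Add(Add(r, z), Add(25, 0, 15, 0)) = Add(Add(r, z), 40) = Add(40, r, z))
Function('D')(Y, c) = Add(Mul(Rational(7, 6), c), Mul(Y, Pow(c, -1))) (Function('D')(Y, c) = Add(c, Add(Mul(c, Rational(1, 6)), Mul(Y, Pow(c, -1)))) = Add(c, Add(Mul(Rational(1, 6), c), Mul(Y, Pow(c, -1)))) = Add(Mul(Rational(7, 6), c), Mul(Y, Pow(c, -1))))
Add(-9, Mul(6, Function('D')(0, Function('X')(-4, 5)))) = Add(-9, Mul(6, Add(Mul(Rational(7, 6), Add(40, 5, -4)), Mul(0, Pow(Add(40, 5, -4), -1))))) = Add(-9, Mul(6, Add(Mul(Rational(7, 6), 41), Mul(0, Pow(41, -1))))) = Add(-9, Mul(6, Add(Rational(287, 6), Mul(0, Rational(1, 41))))) = Add(-9, Mul(6, Add(Rational(287, 6), 0))) = Add(-9, Mul(6, Rational(287, 6))) = Add(-9, 287) = 278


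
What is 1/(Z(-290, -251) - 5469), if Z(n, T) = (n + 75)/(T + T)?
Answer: -502/2745223 ≈ -0.00018286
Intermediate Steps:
Z(n, T) = (75 + n)/(2*T) (Z(n, T) = (75 + n)/((2*T)) = (75 + n)*(1/(2*T)) = (75 + n)/(2*T))
1/(Z(-290, -251) - 5469) = 1/((½)*(75 - 290)/(-251) - 5469) = 1/((½)*(-1/251)*(-215) - 5469) = 1/(215/502 - 5469) = 1/(-2745223/502) = -502/2745223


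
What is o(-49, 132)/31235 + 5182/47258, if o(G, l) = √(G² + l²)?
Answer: 2591/23629 + √793/6247 ≈ 0.11416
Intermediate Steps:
o(-49, 132)/31235 + 5182/47258 = √((-49)² + 132²)/31235 + 5182/47258 = √(2401 + 17424)*(1/31235) + 5182*(1/47258) = √19825*(1/31235) + 2591/23629 = (5*√793)*(1/31235) + 2591/23629 = √793/6247 + 2591/23629 = 2591/23629 + √793/6247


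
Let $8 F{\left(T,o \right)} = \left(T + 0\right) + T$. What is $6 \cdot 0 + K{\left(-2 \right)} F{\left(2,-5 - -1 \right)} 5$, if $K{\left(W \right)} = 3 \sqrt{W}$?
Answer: $\frac{15 i \sqrt{2}}{2} \approx 10.607 i$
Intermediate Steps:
$F{\left(T,o \right)} = \frac{T}{4}$ ($F{\left(T,o \right)} = \frac{\left(T + 0\right) + T}{8} = \frac{T + T}{8} = \frac{2 T}{8} = \frac{T}{4}$)
$6 \cdot 0 + K{\left(-2 \right)} F{\left(2,-5 - -1 \right)} 5 = 6 \cdot 0 + 3 \sqrt{-2} \cdot \frac{1}{4} \cdot 2 \cdot 5 = 0 + 3 i \sqrt{2} \cdot \frac{1}{2} \cdot 5 = 0 + \frac{3 i \sqrt{2}}{2} \cdot 5 = 0 + \frac{15 i \sqrt{2}}{2} = \frac{15 i \sqrt{2}}{2}$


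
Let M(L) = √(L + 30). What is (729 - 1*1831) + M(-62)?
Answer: -1102 + 4*I*√2 ≈ -1102.0 + 5.6569*I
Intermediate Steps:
M(L) = √(30 + L)
(729 - 1*1831) + M(-62) = (729 - 1*1831) + √(30 - 62) = (729 - 1831) + √(-32) = -1102 + 4*I*√2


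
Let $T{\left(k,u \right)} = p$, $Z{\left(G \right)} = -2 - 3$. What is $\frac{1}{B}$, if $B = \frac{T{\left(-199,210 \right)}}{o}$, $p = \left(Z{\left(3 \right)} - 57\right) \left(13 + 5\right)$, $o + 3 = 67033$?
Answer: $- \frac{33515}{558} \approx -60.063$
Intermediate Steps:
$o = 67030$ ($o = -3 + 67033 = 67030$)
$Z{\left(G \right)} = -5$
$p = -1116$ ($p = \left(-5 - 57\right) \left(13 + 5\right) = \left(-62\right) 18 = -1116$)
$T{\left(k,u \right)} = -1116$
$B = - \frac{558}{33515}$ ($B = - \frac{1116}{67030} = \left(-1116\right) \frac{1}{67030} = - \frac{558}{33515} \approx -0.016649$)
$\frac{1}{B} = \frac{1}{- \frac{558}{33515}} = - \frac{33515}{558}$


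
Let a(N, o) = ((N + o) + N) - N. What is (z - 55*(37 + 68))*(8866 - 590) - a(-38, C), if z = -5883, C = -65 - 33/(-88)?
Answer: -771852043/8 ≈ -9.6482e+7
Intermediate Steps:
C = -517/8 (C = -65 - 33*(-1)/88 = -65 - 1*(-3/8) = -65 + 3/8 = -517/8 ≈ -64.625)
a(N, o) = N + o (a(N, o) = (o + 2*N) - N = N + o)
(z - 55*(37 + 68))*(8866 - 590) - a(-38, C) = (-5883 - 55*(37 + 68))*(8866 - 590) - (-38 - 517/8) = (-5883 - 55*105)*8276 - 1*(-821/8) = (-5883 - 5775)*8276 + 821/8 = -11658*8276 + 821/8 = -96481608 + 821/8 = -771852043/8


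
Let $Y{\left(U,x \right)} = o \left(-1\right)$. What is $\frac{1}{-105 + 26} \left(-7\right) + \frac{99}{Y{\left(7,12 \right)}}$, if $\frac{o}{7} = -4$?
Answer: $\frac{8017}{2212} \approx 3.6243$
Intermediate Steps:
$o = -28$ ($o = 7 \left(-4\right) = -28$)
$Y{\left(U,x \right)} = 28$ ($Y{\left(U,x \right)} = \left(-28\right) \left(-1\right) = 28$)
$\frac{1}{-105 + 26} \left(-7\right) + \frac{99}{Y{\left(7,12 \right)}} = \frac{1}{-105 + 26} \left(-7\right) + \frac{99}{28} = \frac{1}{-79} \left(-7\right) + 99 \cdot \frac{1}{28} = \left(- \frac{1}{79}\right) \left(-7\right) + \frac{99}{28} = \frac{7}{79} + \frac{99}{28} = \frac{8017}{2212}$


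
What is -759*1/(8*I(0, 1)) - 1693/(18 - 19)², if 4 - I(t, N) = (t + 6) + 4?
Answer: -26835/16 ≈ -1677.2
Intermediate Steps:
I(t, N) = -6 - t (I(t, N) = 4 - ((t + 6) + 4) = 4 - ((6 + t) + 4) = 4 - (10 + t) = 4 + (-10 - t) = -6 - t)
-759*1/(8*I(0, 1)) - 1693/(18 - 19)² = -759*1/(8*(-6 - 1*0)) - 1693/(18 - 19)² = -759*1/(8*(-6 + 0)) - 1693/((-1)²) = -759/(-2*(-6)*(-4)) - 1693/1 = -759/(12*(-4)) - 1693*1 = -759/(-48) - 1693 = -759*(-1/48) - 1693 = 253/16 - 1693 = -26835/16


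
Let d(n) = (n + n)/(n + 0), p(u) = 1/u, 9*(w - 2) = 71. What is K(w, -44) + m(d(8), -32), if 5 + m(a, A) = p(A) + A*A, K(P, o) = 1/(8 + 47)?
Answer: 1793417/1760 ≈ 1019.0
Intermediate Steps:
w = 89/9 (w = 2 + (1/9)*71 = 2 + 71/9 = 89/9 ≈ 9.8889)
K(P, o) = 1/55
d(n) = 2 (d(n) = (2*n)/n = 2)
m(a, A) = -5 + 1/A + A**2 (m(a, A) = -5 + (1/A + A*A) = -5 + (1/A + A**2) = -5 + 1/A + A**2)
K(w, -44) + m(d(8), -32) = 1/55 + (-5 + 1/(-32) + (-32)**2) = 1/55 + (-5 - 1/32 + 1024) = 1/55 + 32607/32 = 1793417/1760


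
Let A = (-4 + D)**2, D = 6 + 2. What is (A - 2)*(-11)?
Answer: -154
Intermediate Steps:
D = 8
A = 16 (A = (-4 + 8)**2 = 4**2 = 16)
(A - 2)*(-11) = (16 - 2)*(-11) = 14*(-11) = -154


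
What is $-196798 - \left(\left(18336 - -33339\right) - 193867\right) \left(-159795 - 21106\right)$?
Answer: $-25722871790$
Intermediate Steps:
$-196798 - \left(\left(18336 - -33339\right) - 193867\right) \left(-159795 - 21106\right) = -196798 - \left(\left(18336 + 33339\right) - 193867\right) \left(-180901\right) = -196798 - \left(51675 - 193867\right) \left(-180901\right) = -196798 - \left(-142192\right) \left(-180901\right) = -196798 - 25722674992 = -25722871790$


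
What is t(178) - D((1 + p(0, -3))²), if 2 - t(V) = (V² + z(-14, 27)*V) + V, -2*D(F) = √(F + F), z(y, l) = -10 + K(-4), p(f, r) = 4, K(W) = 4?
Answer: -30792 + 5*√2/2 ≈ -30788.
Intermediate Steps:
z(y, l) = -6 (z(y, l) = -10 + 4 = -6)
D(F) = -√2*√F/2 (D(F) = -√(F + F)/2 = -√2*√F/2)
t(V) = 2 - V² + 5*V (t(V) = 2 - ((V² - 6*V) + V) = 2 - (V² - 5*V) = 2 + (-V² + 5*V) = 2 - V² + 5*V)
t(178) - D((1 + p(0, -3))²) = (2 - 1*178² + 5*178) - (-1)*√2*√((1 + 4)²)/2 = (2 - 1*31684 + 890) - (-1)*√2*√(5²)/2 = (2 - 31684 + 890) - (-1)*√2*√25/2 = -30792 - (-1)*√2*5/2 = -30792 - (-5)*√2/2 = -30792 + 5*√2/2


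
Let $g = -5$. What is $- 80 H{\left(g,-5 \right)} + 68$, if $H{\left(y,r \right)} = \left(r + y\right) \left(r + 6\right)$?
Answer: $868$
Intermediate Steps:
$H{\left(y,r \right)} = \left(6 + r\right) \left(r + y\right)$ ($H{\left(y,r \right)} = \left(r + y\right) \left(6 + r\right) = \left(6 + r\right) \left(r + y\right)$)
$- 80 H{\left(g,-5 \right)} + 68 = - 80 \left(\left(-5\right)^{2} + 6 \left(-5\right) + 6 \left(-5\right) - -25\right) + 68 = - 80 \left(25 - 30 - 30 + 25\right) + 68 = \left(-80\right) \left(-10\right) + 68 = 800 + 68 = 868$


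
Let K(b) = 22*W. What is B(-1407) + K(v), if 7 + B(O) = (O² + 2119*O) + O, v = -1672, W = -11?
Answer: -1003440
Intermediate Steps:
K(b) = -242 (K(b) = 22*(-11) = -242)
B(O) = -7 + O² + 2120*O (B(O) = -7 + ((O² + 2119*O) + O) = -7 + (O² + 2120*O) = -7 + O² + 2120*O)
B(-1407) + K(v) = (-7 + (-1407)² + 2120*(-1407)) - 242 = (-7 + 1979649 - 2982840) - 242 = -1003198 - 242 = -1003440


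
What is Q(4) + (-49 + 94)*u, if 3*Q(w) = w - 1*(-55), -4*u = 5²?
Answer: -3139/12 ≈ -261.58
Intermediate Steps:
u = -25/4 (u = -¼*5² = -¼*25 = -25/4 ≈ -6.2500)
Q(w) = 55/3 + w/3 (Q(w) = (w - 1*(-55))/3 = (w + 55)/3 = (55 + w)/3 = 55/3 + w/3)
Q(4) + (-49 + 94)*u = (55/3 + (⅓)*4) + (-49 + 94)*(-25/4) = (55/3 + 4/3) + 45*(-25/4) = 59/3 - 1125/4 = -3139/12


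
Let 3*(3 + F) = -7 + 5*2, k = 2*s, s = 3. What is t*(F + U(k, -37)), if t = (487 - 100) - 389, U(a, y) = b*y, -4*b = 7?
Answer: -251/2 ≈ -125.50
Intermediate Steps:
b = -7/4 (b = -¼*7 = -7/4 ≈ -1.7500)
k = 6 (k = 2*3 = 6)
U(a, y) = -7*y/4
t = -2 (t = 387 - 389 = -2)
F = -2 (F = -3 + (-7 + 5*2)/3 = -3 + (-7 + 10)/3 = -3 + (⅓)*3 = -3 + 1 = -2)
t*(F + U(k, -37)) = -2*(-2 - 7/4*(-37)) = -2*(-2 + 259/4) = -2*251/4 = -251/2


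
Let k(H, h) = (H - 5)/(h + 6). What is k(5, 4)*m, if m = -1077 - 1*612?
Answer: 0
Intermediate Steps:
k(H, h) = (-5 + H)/(6 + h)
m = -1689 (m = -1077 - 612 = -1689)
k(5, 4)*m = ((-5 + 5)/(6 + 4))*(-1689) = (0/10)*(-1689) = ((⅒)*0)*(-1689) = 0*(-1689) = 0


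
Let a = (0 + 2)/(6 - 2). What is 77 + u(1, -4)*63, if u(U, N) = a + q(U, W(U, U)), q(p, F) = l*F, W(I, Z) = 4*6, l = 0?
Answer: 217/2 ≈ 108.50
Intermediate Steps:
a = ½ (a = 2/4 = 2*(¼) = ½ ≈ 0.50000)
W(I, Z) = 24
q(p, F) = 0 (q(p, F) = 0*F = 0)
u(U, N) = ½ (u(U, N) = ½ + 0 = ½)
77 + u(1, -4)*63 = 77 + (½)*63 = 77 + 63/2 = 217/2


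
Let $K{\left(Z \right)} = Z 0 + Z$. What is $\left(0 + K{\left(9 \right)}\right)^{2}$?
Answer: $81$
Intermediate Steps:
$K{\left(Z \right)} = Z$ ($K{\left(Z \right)} = 0 + Z = Z$)
$\left(0 + K{\left(9 \right)}\right)^{2} = \left(0 + 9\right)^{2} = 9^{2} = 81$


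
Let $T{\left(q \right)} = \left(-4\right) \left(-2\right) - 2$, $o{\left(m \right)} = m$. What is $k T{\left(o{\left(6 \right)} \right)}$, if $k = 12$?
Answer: $72$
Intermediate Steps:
$T{\left(q \right)} = 6$ ($T{\left(q \right)} = 8 - 2 = 6$)
$k T{\left(o{\left(6 \right)} \right)} = 12 \cdot 6 = 72$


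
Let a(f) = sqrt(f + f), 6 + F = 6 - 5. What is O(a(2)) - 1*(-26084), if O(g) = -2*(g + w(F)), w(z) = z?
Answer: 26090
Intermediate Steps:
F = -5 (F = -6 + (6 - 5) = -6 + 1 = -5)
a(f) = sqrt(2)*sqrt(f) (a(f) = sqrt(2*f) = sqrt(2)*sqrt(f))
O(g) = 10 - 2*g (O(g) = -2*(g - 5) = -2*(-5 + g) = 10 - 2*g)
O(a(2)) - 1*(-26084) = (10 - 2*sqrt(2)*sqrt(2)) - 1*(-26084) = (10 - 2*2) + 26084 = (10 - 4) + 26084 = 6 + 26084 = 26090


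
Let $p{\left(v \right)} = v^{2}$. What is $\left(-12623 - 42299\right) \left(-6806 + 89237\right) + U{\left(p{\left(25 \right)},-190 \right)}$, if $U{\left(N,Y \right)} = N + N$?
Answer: $-4527274132$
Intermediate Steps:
$U{\left(N,Y \right)} = 2 N$
$\left(-12623 - 42299\right) \left(-6806 + 89237\right) + U{\left(p{\left(25 \right)},-190 \right)} = \left(-12623 - 42299\right) \left(-6806 + 89237\right) + 2 \cdot 25^{2} = \left(-54922\right) 82431 + 2 \cdot 625 = -4527275382 + 1250 = -4527274132$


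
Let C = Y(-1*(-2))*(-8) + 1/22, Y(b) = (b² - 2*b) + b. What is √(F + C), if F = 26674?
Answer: √12902494/22 ≈ 163.27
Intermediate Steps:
Y(b) = b² - b
C = -351/22 (C = ((-1*(-2))*(-1 - 1*(-2)))*(-8) + 1/22 = (2*(-1 + 2))*(-8) + 1/22 = (2*1)*(-8) + 1/22 = 2*(-8) + 1/22 = -16 + 1/22 = -351/22 ≈ -15.955)
√(F + C) = √(26674 - 351/22) = √(586477/22) = √12902494/22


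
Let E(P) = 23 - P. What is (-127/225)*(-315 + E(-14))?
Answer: 35306/225 ≈ 156.92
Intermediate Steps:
(-127/225)*(-315 + E(-14)) = (-127/225)*(-315 + (23 - 1*(-14))) = (-127*1/225)*(-315 + (23 + 14)) = -127*(-315 + 37)/225 = -127/225*(-278) = 35306/225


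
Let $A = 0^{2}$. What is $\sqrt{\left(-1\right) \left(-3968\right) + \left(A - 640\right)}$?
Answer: $16 \sqrt{13} \approx 57.689$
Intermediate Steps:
$A = 0$
$\sqrt{\left(-1\right) \left(-3968\right) + \left(A - 640\right)} = \sqrt{\left(-1\right) \left(-3968\right) + \left(0 - 640\right)} = \sqrt{3968 + \left(0 - 640\right)} = \sqrt{3968 - 640} = \sqrt{3328} = 16 \sqrt{13}$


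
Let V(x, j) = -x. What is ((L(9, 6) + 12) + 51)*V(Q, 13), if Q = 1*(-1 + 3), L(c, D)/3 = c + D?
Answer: -216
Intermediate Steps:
L(c, D) = 3*D + 3*c (L(c, D) = 3*(c + D) = 3*(D + c) = 3*D + 3*c)
Q = 2 (Q = 1*2 = 2)
((L(9, 6) + 12) + 51)*V(Q, 13) = (((3*6 + 3*9) + 12) + 51)*(-1*2) = (((18 + 27) + 12) + 51)*(-2) = ((45 + 12) + 51)*(-2) = (57 + 51)*(-2) = 108*(-2) = -216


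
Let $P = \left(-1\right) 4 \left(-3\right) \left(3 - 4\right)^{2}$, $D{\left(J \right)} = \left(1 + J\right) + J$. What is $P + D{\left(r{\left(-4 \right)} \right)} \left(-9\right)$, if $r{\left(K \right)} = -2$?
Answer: $39$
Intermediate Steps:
$D{\left(J \right)} = 1 + 2 J$
$P = 12$ ($P = \left(-4\right) \left(-3\right) \left(-1\right)^{2} = 12 \cdot 1 = 12$)
$P + D{\left(r{\left(-4 \right)} \right)} \left(-9\right) = 12 + \left(1 + 2 \left(-2\right)\right) \left(-9\right) = 12 + \left(1 - 4\right) \left(-9\right) = 12 - -27 = 12 + 27 = 39$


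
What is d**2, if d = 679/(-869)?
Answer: 461041/755161 ≈ 0.61052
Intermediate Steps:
d = -679/869 (d = 679*(-1/869) = -679/869 ≈ -0.78136)
d**2 = (-679/869)**2 = 461041/755161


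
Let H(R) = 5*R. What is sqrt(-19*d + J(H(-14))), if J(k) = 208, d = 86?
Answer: I*sqrt(1426) ≈ 37.762*I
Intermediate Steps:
sqrt(-19*d + J(H(-14))) = sqrt(-19*86 + 208) = sqrt(-1634 + 208) = sqrt(-1426) = I*sqrt(1426)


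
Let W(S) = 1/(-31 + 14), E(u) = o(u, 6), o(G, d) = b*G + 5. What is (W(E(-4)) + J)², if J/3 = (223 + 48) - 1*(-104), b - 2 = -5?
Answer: 365727376/289 ≈ 1.2655e+6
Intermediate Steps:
b = -3 (b = 2 - 5 = -3)
o(G, d) = 5 - 3*G (o(G, d) = -3*G + 5 = 5 - 3*G)
E(u) = 5 - 3*u
W(S) = -1/17 (W(S) = 1/(-17) = -1/17)
J = 1125 (J = 3*((223 + 48) - 1*(-104)) = 3*(271 + 104) = 3*375 = 1125)
(W(E(-4)) + J)² = (-1/17 + 1125)² = (19124/17)² = 365727376/289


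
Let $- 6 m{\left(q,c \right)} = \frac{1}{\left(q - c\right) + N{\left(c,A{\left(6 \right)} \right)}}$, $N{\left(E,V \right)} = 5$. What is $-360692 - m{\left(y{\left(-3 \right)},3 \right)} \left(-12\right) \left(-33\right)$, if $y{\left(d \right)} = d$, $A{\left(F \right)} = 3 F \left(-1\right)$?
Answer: $-360758$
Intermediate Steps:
$A{\left(F \right)} = - 3 F$
$m{\left(q,c \right)} = - \frac{1}{6 \left(5 + q - c\right)}$ ($m{\left(q,c \right)} = - \frac{1}{6 \left(\left(q - c\right) + 5\right)} = - \frac{1}{6 \left(5 + q - c\right)}$)
$-360692 - m{\left(y{\left(-3 \right)},3 \right)} \left(-12\right) \left(-33\right) = -360692 - - \frac{1}{30 - 18 + 6 \left(-3\right)} \left(-12\right) \left(-33\right) = -360692 - - \frac{1}{30 - 18 - 18} \left(-12\right) \left(-33\right) = -360692 - - \frac{1}{-6} \left(-12\right) \left(-33\right) = -360692 - \left(-1\right) \left(- \frac{1}{6}\right) \left(-12\right) \left(-33\right) = -360692 - \frac{1}{6} \left(-12\right) \left(-33\right) = -360692 - \left(-2\right) \left(-33\right) = -360692 - 66 = -360758$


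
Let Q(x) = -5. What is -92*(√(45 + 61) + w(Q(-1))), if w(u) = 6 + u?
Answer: -92 - 92*√106 ≈ -1039.2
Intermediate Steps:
-92*(√(45 + 61) + w(Q(-1))) = -92*(√(45 + 61) + (6 - 5)) = -92*(√106 + 1) = -92*(1 + √106) = -92 - 92*√106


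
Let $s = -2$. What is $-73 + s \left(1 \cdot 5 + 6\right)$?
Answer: $-95$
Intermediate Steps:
$-73 + s \left(1 \cdot 5 + 6\right) = -73 - 2 \left(1 \cdot 5 + 6\right) = -73 - 2 \left(5 + 6\right) = -73 - 22 = -95$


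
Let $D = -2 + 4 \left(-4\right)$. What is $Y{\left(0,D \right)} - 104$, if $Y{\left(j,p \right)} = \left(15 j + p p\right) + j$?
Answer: $220$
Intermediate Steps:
$D = -18$ ($D = -2 - 16 = -18$)
$Y{\left(j,p \right)} = p^{2} + 16 j$ ($Y{\left(j,p \right)} = \left(15 j + p^{2}\right) + j = \left(p^{2} + 15 j\right) + j = p^{2} + 16 j$)
$Y{\left(0,D \right)} - 104 = \left(\left(-18\right)^{2} + 16 \cdot 0\right) - 104 = \left(324 + 0\right) - 104 = 324 - 104 = 220$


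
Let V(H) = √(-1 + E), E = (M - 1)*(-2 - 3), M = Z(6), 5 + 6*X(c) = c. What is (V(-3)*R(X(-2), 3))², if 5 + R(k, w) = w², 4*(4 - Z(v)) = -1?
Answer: -276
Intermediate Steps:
Z(v) = 17/4 (Z(v) = 4 - ¼*(-1) = 4 + ¼ = 17/4)
X(c) = -⅚ + c/6
M = 17/4 ≈ 4.2500
R(k, w) = -5 + w²
E = -65/4 (E = (17/4 - 1)*(-2 - 3) = (13/4)*(-5) = -65/4 ≈ -16.250)
V(H) = I*√69/2 (V(H) = √(-1 - 65/4) = √(-69/4) = I*√69/2)
(V(-3)*R(X(-2), 3))² = ((I*√69/2)*(-5 + 3²))² = ((I*√69/2)*(-5 + 9))² = ((I*√69/2)*4)² = (2*I*√69)² = -276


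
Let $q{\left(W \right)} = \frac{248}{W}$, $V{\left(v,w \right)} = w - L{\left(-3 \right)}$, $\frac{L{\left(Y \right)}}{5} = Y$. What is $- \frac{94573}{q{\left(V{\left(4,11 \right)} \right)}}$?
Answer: $- \frac{1229449}{124} \approx -9914.9$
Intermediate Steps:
$L{\left(Y \right)} = 5 Y$
$V{\left(v,w \right)} = 15 + w$ ($V{\left(v,w \right)} = w - 5 \left(-3\right) = w - -15 = w + 15 = 15 + w$)
$- \frac{94573}{q{\left(V{\left(4,11 \right)} \right)}} = - \frac{94573}{248 \frac{1}{15 + 11}} = - \frac{94573}{248 \cdot \frac{1}{26}} = - \frac{94573}{\frac{124}{13}} = \left(-94573\right) \frac{13}{124} = - \frac{1229449}{124}$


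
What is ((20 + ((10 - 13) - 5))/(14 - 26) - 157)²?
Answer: 24964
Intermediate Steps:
((20 + ((10 - 13) - 5))/(14 - 26) - 157)² = ((20 + (-3 - 5))/(-12) - 157)² = ((20 - 8)*(-1/12) - 157)² = (12*(-1/12) - 157)² = (-1 - 157)² = (-158)² = 24964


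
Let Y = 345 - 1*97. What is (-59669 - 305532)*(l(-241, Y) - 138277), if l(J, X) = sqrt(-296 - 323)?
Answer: 50498898677 - 365201*I*sqrt(619) ≈ 5.0499e+10 - 9.0861e+6*I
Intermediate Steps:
Y = 248 (Y = 345 - 97 = 248)
l(J, X) = I*sqrt(619) (l(J, X) = sqrt(-619) = I*sqrt(619))
(-59669 - 305532)*(l(-241, Y) - 138277) = (-59669 - 305532)*(I*sqrt(619) - 138277) = -365201*(-138277 + I*sqrt(619)) = 50498898677 - 365201*I*sqrt(619)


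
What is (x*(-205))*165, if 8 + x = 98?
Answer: -3044250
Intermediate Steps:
x = 90 (x = -8 + 98 = 90)
(x*(-205))*165 = (90*(-205))*165 = -18450*165 = -3044250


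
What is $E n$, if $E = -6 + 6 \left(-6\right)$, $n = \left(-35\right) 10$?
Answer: $14700$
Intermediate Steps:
$n = -350$
$E = -42$ ($E = -6 - 36 = -42$)
$E n = \left(-42\right) \left(-350\right) = 14700$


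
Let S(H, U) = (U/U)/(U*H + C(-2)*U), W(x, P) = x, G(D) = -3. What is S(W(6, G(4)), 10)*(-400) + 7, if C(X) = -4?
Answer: -13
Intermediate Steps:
S(H, U) = 1/(-4*U + H*U) (S(H, U) = (U/U)/(U*H - 4*U) = 1/(H*U - 4*U) = 1/(-4*U + H*U))
S(W(6, G(4)), 10)*(-400) + 7 = (1/(10*(-4 + 6)))*(-400) + 7 = ((⅒)/2)*(-400) + 7 = ((⅒)*(½))*(-400) + 7 = (1/20)*(-400) + 7 = -20 + 7 = -13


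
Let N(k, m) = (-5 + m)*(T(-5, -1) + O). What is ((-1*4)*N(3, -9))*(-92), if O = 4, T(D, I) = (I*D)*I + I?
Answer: 10304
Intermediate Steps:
T(D, I) = I + D*I² (T(D, I) = (D*I)*I + I = D*I² + I = I + D*I²)
N(k, m) = 10 - 2*m (N(k, m) = (-5 + m)*(-(1 - 5*(-1)) + 4) = (-5 + m)*(-(1 + 5) + 4) = (-5 + m)*(-1*6 + 4) = (-5 + m)*(-6 + 4) = (-5 + m)*(-2) = 10 - 2*m)
((-1*4)*N(3, -9))*(-92) = ((-1*4)*(10 - 2*(-9)))*(-92) = -4*(10 + 18)*(-92) = -4*28*(-92) = -112*(-92) = 10304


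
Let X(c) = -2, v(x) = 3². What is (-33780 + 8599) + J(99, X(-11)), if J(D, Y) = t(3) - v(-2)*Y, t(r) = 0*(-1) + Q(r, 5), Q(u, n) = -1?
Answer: -25164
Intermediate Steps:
v(x) = 9
t(r) = -1 (t(r) = 0*(-1) - 1 = 0 - 1 = -1)
J(D, Y) = -1 - 9*Y
(-33780 + 8599) + J(99, X(-11)) = (-33780 + 8599) + (-1 - 9*(-2)) = -25181 + (-1 + 18) = -25181 + 17 = -25164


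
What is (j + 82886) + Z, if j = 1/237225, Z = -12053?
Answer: 16803358426/237225 ≈ 70833.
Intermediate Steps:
j = 1/237225 ≈ 4.2154e-6
(j + 82886) + Z = (1/237225 + 82886) - 12053 = 19662631351/237225 - 12053 = 16803358426/237225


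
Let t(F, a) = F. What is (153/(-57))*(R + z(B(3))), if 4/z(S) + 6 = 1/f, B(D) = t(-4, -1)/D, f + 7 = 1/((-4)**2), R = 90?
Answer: -1553868/6479 ≈ -239.83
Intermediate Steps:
f = -111/16 (f = -7 + 1/((-4)**2) = -7 + 1/16 = -111/16 ≈ -6.9375)
B(D) = -4/D
z(S) = -222/341 (z(S) = 4/(-6 + 1/(-111/16)) = 4/(-6 - 16/111) = 4/(-682/111) = 4*(-111/682) = -222/341)
(153/(-57))*(R + z(B(3))) = (153/(-57))*(90 - 222/341) = (153*(-1/57))*(30468/341) = -51/19*30468/341 = -1553868/6479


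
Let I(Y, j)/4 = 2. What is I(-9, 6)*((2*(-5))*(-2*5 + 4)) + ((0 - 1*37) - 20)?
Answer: 423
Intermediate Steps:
I(Y, j) = 8 (I(Y, j) = 4*2 = 8)
I(-9, 6)*((2*(-5))*(-2*5 + 4)) + ((0 - 1*37) - 20) = 8*((2*(-5))*(-2*5 + 4)) + ((0 - 1*37) - 20) = 8*(-10*(-10 + 4)) + ((0 - 37) - 20) = 8*(-10*(-6)) + (-37 - 20) = 8*60 - 57 = 480 - 57 = 423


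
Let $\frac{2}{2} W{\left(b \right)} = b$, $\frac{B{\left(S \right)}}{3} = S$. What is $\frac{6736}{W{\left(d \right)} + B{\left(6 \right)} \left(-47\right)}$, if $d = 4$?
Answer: $-8$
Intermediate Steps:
$B{\left(S \right)} = 3 S$
$W{\left(b \right)} = b$
$\frac{6736}{W{\left(d \right)} + B{\left(6 \right)} \left(-47\right)} = \frac{6736}{4 + 3 \cdot 6 \left(-47\right)} = \frac{6736}{4 + 18 \left(-47\right)} = \frac{6736}{4 - 846} = \frac{6736}{-842} = 6736 \left(- \frac{1}{842}\right) = -8$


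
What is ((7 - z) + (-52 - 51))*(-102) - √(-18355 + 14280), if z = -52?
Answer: 4488 - 5*I*√163 ≈ 4488.0 - 63.836*I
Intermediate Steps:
((7 - z) + (-52 - 51))*(-102) - √(-18355 + 14280) = ((7 - 1*(-52)) + (-52 - 51))*(-102) - √(-18355 + 14280) = ((7 + 52) - 103)*(-102) - √(-4075) = (59 - 103)*(-102) - 5*I*√163 = -44*(-102) - 5*I*√163 = 4488 - 5*I*√163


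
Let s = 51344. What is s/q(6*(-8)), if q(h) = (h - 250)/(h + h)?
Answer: 2464512/149 ≈ 16540.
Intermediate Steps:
q(h) = (-250 + h)/(2*h) (q(h) = (-250 + h)/((2*h)) = (-250 + h)*(1/(2*h)) = (-250 + h)/(2*h))
s/q(6*(-8)) = 51344/(((-250 + 6*(-8))/(2*((6*(-8)))))) = 51344/(((1/2)*(-250 - 48)/(-48))) = 51344/(((1/2)*(-1/48)*(-298))) = 51344/(149/48) = 51344*(48/149) = 2464512/149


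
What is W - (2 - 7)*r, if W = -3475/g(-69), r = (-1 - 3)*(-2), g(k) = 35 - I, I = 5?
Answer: -455/6 ≈ -75.833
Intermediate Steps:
g(k) = 30 (g(k) = 35 - 1*5 = 35 - 5 = 30)
r = 8 (r = -4*(-2) = 8)
W = -695/6 (W = -3475/30 = -3475*1/30 = -695/6 ≈ -115.83)
W - (2 - 7)*r = -695/6 - (2 - 7)*8 = -695/6 - (-5)*8 = -695/6 - 1*(-40) = -695/6 + 40 = -455/6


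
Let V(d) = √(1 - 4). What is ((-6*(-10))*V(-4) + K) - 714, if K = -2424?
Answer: -3138 + 60*I*√3 ≈ -3138.0 + 103.92*I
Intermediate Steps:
V(d) = I*√3 (V(d) = √(-3) = I*√3)
((-6*(-10))*V(-4) + K) - 714 = ((-6*(-10))*(I*√3) - 2424) - 714 = (60*(I*√3) - 2424) - 714 = (60*I*√3 - 2424) - 714 = (-2424 + 60*I*√3) - 714 = -3138 + 60*I*√3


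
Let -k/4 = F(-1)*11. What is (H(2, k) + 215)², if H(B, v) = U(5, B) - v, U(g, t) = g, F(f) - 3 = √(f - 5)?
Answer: 112288 + 30976*I*√6 ≈ 1.1229e+5 + 75875.0*I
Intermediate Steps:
F(f) = 3 + √(-5 + f) (F(f) = 3 + √(f - 5) = 3 + √(-5 + f))
k = -132 - 44*I*√6 (k = -4*(3 + √(-5 - 1))*11 = -4*(3 + √(-6))*11 = -4*(3 + I*√6)*11 = -4*(33 + 11*I*√6) = -132 - 44*I*√6 ≈ -132.0 - 107.78*I)
H(B, v) = 5 - v
(H(2, k) + 215)² = ((5 - (-132 - 44*I*√6)) + 215)² = ((5 + (132 + 44*I*√6)) + 215)² = ((137 + 44*I*√6) + 215)² = (352 + 44*I*√6)²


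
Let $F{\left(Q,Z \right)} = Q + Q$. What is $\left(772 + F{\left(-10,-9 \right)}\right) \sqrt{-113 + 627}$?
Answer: $752 \sqrt{514} \approx 17049.0$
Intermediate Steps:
$F{\left(Q,Z \right)} = 2 Q$
$\left(772 + F{\left(-10,-9 \right)}\right) \sqrt{-113 + 627} = \left(772 + 2 \left(-10\right)\right) \sqrt{-113 + 627} = \left(772 - 20\right) \sqrt{514} = 752 \sqrt{514}$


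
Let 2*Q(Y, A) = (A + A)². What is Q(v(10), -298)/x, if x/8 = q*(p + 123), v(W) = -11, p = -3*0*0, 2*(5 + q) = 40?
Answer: 22201/1845 ≈ 12.033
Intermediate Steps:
q = 15 (q = -5 + (½)*40 = -5 + 20 = 15)
p = 0 (p = 0*0 = 0)
Q(Y, A) = 2*A² (Q(Y, A) = (A + A)²/2 = (2*A)²/2 = (4*A²)/2 = 2*A²)
x = 14760 (x = 8*(15*(0 + 123)) = 8*(15*123) = 8*1845 = 14760)
Q(v(10), -298)/x = (2*(-298)²)/14760 = (2*88804)*(1/14760) = 177608*(1/14760) = 22201/1845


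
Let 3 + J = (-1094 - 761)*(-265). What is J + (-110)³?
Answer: -839428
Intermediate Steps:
J = 491572 (J = -3 + (-1094 - 761)*(-265) = -3 - 1855*(-265) = -3 + 491575 = 491572)
J + (-110)³ = 491572 + (-110)³ = 491572 - 1331000 = -839428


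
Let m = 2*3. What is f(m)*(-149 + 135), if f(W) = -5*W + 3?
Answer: 378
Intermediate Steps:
m = 6
f(W) = 3 - 5*W
f(m)*(-149 + 135) = (3 - 5*6)*(-149 + 135) = (3 - 30)*(-14) = -27*(-14) = 378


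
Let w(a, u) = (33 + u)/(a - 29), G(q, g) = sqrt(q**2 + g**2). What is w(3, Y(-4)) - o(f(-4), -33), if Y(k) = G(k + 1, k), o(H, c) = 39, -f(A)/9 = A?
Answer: -526/13 ≈ -40.462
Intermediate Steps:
f(A) = -9*A
G(q, g) = sqrt(g**2 + q**2)
Y(k) = sqrt(k**2 + (1 + k)**2) (Y(k) = sqrt(k**2 + (k + 1)**2) = sqrt(k**2 + (1 + k)**2))
w(a, u) = (33 + u)/(-29 + a)
w(3, Y(-4)) - o(f(-4), -33) = (33 + sqrt((-4)**2 + (1 - 4)**2))/(-29 + 3) - 1*39 = (33 + sqrt(16 + (-3)**2))/(-26) - 39 = -(33 + sqrt(16 + 9))/26 - 39 = -(33 + sqrt(25))/26 - 39 = -(33 + 5)/26 - 39 = -1/26*38 - 39 = -19/13 - 39 = -526/13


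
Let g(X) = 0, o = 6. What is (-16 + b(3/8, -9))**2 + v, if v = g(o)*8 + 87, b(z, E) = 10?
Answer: 123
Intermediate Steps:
v = 87 (v = 0*8 + 87 = 0 + 87 = 87)
(-16 + b(3/8, -9))**2 + v = (-16 + 10)**2 + 87 = (-6)**2 + 87 = 36 + 87 = 123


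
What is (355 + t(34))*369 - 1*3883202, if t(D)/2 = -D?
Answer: -3777299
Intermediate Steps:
t(D) = -2*D (t(D) = 2*(-D) = -2*D)
(355 + t(34))*369 - 1*3883202 = (355 - 2*34)*369 - 1*3883202 = (355 - 68)*369 - 3883202 = 287*369 - 3883202 = 105903 - 3883202 = -3777299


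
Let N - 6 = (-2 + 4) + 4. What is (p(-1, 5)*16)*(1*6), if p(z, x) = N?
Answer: 1152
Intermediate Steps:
N = 12 (N = 6 + ((-2 + 4) + 4) = 6 + (2 + 4) = 6 + 6 = 12)
p(z, x) = 12
(p(-1, 5)*16)*(1*6) = (12*16)*(1*6) = 192*6 = 1152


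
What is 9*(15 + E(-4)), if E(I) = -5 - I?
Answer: 126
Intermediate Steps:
9*(15 + E(-4)) = 9*(15 + (-5 - 1*(-4))) = 9*(15 + (-5 + 4)) = 9*(15 - 1) = 9*14 = 126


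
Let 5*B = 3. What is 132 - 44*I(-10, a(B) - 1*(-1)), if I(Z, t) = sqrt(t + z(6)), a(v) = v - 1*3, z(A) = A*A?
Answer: 132 - 44*sqrt(865)/5 ≈ -126.82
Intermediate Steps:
B = 3/5 (B = (1/5)*3 = 3/5 ≈ 0.60000)
z(A) = A**2
a(v) = -3 + v (a(v) = v - 3 = -3 + v)
I(Z, t) = sqrt(36 + t) (I(Z, t) = sqrt(t + 6**2) = sqrt(t + 36) = sqrt(36 + t))
132 - 44*I(-10, a(B) - 1*(-1)) = 132 - 44*sqrt(36 + ((-3 + 3/5) - 1*(-1))) = 132 - 44*sqrt(36 + (-12/5 + 1)) = 132 - 44*sqrt(36 - 7/5) = 132 - 44*sqrt(865)/5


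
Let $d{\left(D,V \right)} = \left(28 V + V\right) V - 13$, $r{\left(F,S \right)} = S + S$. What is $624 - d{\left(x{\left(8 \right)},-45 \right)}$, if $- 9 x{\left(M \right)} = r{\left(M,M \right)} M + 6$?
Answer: $-58088$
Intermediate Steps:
$r{\left(F,S \right)} = 2 S$
$x{\left(M \right)} = - \frac{2}{3} - \frac{2 M^{2}}{9}$ ($x{\left(M \right)} = - \frac{2 M M + 6}{9} = - \frac{2 M^{2} + 6}{9} = - \frac{6 + 2 M^{2}}{9} = - \frac{2}{3} - \frac{2 M^{2}}{9}$)
$d{\left(D,V \right)} = -13 + 29 V^{2}$ ($d{\left(D,V \right)} = 29 V V - 13 = 29 V^{2} - 13 = -13 + 29 V^{2}$)
$624 - d{\left(x{\left(8 \right)},-45 \right)} = 624 - \left(-13 + 29 \left(-45\right)^{2}\right) = 624 - \left(-13 + 29 \cdot 2025\right) = 624 - \left(-13 + 58725\right) = 624 - 58712 = -58088$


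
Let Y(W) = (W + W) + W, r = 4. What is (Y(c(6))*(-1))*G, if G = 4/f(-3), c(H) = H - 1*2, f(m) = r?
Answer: -12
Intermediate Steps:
f(m) = 4
c(H) = -2 + H (c(H) = H - 2 = -2 + H)
G = 1 (G = 4/4 = 4*(¼) = 1)
Y(W) = 3*W (Y(W) = 2*W + W = 3*W)
(Y(c(6))*(-1))*G = ((3*(-2 + 6))*(-1))*1 = ((3*4)*(-1))*1 = (12*(-1))*1 = -12*1 = -12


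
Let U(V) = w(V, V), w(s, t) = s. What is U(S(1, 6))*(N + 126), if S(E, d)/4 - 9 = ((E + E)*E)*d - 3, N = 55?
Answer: 13032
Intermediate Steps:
S(E, d) = 24 + 8*d*E² (S(E, d) = 36 + 4*(((E + E)*E)*d - 3) = 36 + 4*(((2*E)*E)*d - 3) = 36 + 4*((2*E²)*d - 3) = 36 + 4*(2*d*E² - 3) = 36 + 4*(-3 + 2*d*E²) = 36 + (-12 + 8*d*E²) = 24 + 8*d*E²)
U(V) = V
U(S(1, 6))*(N + 126) = (24 + 8*6*1²)*(55 + 126) = (24 + 8*6*1)*181 = (24 + 48)*181 = 72*181 = 13032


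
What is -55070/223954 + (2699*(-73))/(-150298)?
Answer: 17924036949/16829919146 ≈ 1.0650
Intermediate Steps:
-55070/223954 + (2699*(-73))/(-150298) = -55070*1/223954 - 197027*(-1/150298) = -27535/111977 + 197027/150298 = 17924036949/16829919146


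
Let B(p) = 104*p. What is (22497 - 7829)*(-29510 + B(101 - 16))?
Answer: -303187560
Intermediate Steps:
(22497 - 7829)*(-29510 + B(101 - 16)) = (22497 - 7829)*(-29510 + 104*(101 - 16)) = 14668*(-29510 + 104*85) = 14668*(-29510 + 8840) = 14668*(-20670) = -303187560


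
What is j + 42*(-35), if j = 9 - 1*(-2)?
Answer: -1459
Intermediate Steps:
j = 11 (j = 9 + 2 = 11)
j + 42*(-35) = 11 + 42*(-35) = 11 - 1470 = -1459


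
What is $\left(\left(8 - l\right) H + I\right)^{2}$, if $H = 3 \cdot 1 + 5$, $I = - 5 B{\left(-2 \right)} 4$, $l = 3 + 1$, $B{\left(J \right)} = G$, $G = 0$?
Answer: $1024$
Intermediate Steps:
$B{\left(J \right)} = 0$
$l = 4$
$I = 0$ ($I = \left(-5\right) 0 \cdot 4 = 0 \cdot 4 = 0$)
$H = 8$ ($H = 3 + 5 = 8$)
$\left(\left(8 - l\right) H + I\right)^{2} = \left(\left(8 - 4\right) 8 + 0\right)^{2} = \left(4 \cdot 8 + 0\right)^{2} = \left(32 + 0\right)^{2} = 32^{2} = 1024$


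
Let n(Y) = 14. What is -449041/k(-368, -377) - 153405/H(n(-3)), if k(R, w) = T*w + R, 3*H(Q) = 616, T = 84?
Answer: -516672803/704792 ≈ -733.09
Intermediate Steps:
H(Q) = 616/3 (H(Q) = (⅓)*616 = 616/3)
k(R, w) = R + 84*w (k(R, w) = 84*w + R = R + 84*w)
-449041/k(-368, -377) - 153405/H(n(-3)) = -449041/(-368 + 84*(-377)) - 153405/616/3 = -449041/(-368 - 31668) - 153405*3/616 = -449041/(-32036) - 65745/88 = -449041*(-1/32036) - 65745/88 = 449041/32036 - 65745/88 = -516672803/704792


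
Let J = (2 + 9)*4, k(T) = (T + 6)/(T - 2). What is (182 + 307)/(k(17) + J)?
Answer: 7335/683 ≈ 10.739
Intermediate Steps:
k(T) = (6 + T)/(-2 + T)
J = 44 (J = 11*4 = 44)
(182 + 307)/(k(17) + J) = (182 + 307)/((6 + 17)/(-2 + 17) + 44) = 489/(23/15 + 44) = 489/(683/15) = 489*(15/683) = 7335/683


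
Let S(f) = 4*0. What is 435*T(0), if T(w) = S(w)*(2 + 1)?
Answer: 0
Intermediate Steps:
S(f) = 0
T(w) = 0 (T(w) = 0*(2 + 1) = 0*3 = 0)
435*T(0) = 435*0 = 0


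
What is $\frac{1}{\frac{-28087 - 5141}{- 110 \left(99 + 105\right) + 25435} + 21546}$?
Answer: $\frac{2995}{64497042} \approx 4.6436 \cdot 10^{-5}$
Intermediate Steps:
$\frac{1}{\frac{-28087 - 5141}{- 110 \left(99 + 105\right) + 25435} + 21546} = \frac{1}{- \frac{33228}{\left(-110\right) 204 + 25435} + 21546} = \frac{1}{- \frac{33228}{-22440 + 25435} + 21546} = \frac{1}{- \frac{33228}{2995} + 21546} = \frac{1}{\frac{64497042}{2995}} = \frac{2995}{64497042}$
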